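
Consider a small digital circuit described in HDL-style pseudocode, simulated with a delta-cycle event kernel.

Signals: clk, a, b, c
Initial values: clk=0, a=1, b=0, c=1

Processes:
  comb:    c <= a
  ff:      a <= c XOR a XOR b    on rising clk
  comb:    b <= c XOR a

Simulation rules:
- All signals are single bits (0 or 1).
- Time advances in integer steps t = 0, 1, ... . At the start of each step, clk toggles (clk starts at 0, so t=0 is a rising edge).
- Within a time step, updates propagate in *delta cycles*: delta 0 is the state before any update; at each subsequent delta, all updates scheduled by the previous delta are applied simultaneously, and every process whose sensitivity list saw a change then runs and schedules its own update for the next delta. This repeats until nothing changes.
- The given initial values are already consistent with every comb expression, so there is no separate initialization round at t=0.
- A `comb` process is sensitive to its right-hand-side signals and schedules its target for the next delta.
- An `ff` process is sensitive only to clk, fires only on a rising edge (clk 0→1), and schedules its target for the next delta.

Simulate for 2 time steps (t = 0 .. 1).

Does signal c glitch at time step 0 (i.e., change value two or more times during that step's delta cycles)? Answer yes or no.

no

t0.Δ0 c=1 a=1 b=0 clk=0
t0.Δ1 c=1 a=1 b=0 clk=1
t0.Δ2 c=1 a=0 b=0 clk=1
t0.Δ3 c=0 a=0 b=1 clk=1
t0.Δ4 c=0 a=0 b=0 clk=1
t1.Δ0 c=0 a=0 b=0 clk=1
t1.Δ1 c=0 a=0 b=0 clk=0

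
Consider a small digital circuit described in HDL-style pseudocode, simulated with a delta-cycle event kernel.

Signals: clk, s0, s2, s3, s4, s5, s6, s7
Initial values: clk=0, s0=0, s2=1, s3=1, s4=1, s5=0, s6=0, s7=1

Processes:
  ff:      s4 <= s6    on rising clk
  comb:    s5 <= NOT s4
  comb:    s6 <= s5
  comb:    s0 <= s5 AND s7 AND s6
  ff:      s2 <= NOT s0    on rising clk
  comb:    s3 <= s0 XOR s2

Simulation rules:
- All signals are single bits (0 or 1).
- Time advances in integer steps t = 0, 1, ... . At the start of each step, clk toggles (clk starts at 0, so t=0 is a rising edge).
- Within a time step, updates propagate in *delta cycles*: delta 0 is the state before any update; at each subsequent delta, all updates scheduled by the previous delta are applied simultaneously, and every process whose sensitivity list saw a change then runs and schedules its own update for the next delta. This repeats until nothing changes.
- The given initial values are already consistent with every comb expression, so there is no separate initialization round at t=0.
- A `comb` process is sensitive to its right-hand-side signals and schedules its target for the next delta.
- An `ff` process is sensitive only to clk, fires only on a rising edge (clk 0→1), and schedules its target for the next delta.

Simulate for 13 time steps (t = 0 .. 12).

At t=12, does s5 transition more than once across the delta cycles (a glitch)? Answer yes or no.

no

t=0 Δ0: s7=1 s0=0 s6=0 s5=0 clk=0 s2=1 s3=1 s4=1
  Δ1: clk:0→1
  Δ2: s4:1→0
  Δ3: s5:0→1
  Δ4: s6:0→1
  Δ5: s0:0→1
  Δ6: s3:1→0
  (6Δ to stable)
t=1 Δ0: s7=1 s0=1 s6=1 s5=1 clk=1 s2=1 s3=0 s4=0
  Δ1: clk:1→0
  (1Δ to stable)
t=2 Δ0: s7=1 s0=1 s6=1 s5=1 clk=0 s2=1 s3=0 s4=0
  Δ1: clk:0→1
  Δ2: s2:1→0, s4:0→1
  Δ3: s5:1→0, s3:0→1
  Δ4: s0:1→0, s6:1→0
  Δ5: s3:1→0
  (5Δ to stable)
t=3 Δ0: s7=1 s0=0 s6=0 s5=0 clk=1 s2=0 s3=0 s4=1
  Δ1: clk:1→0
  (1Δ to stable)
t=4 Δ0: s7=1 s0=0 s6=0 s5=0 clk=0 s2=0 s3=0 s4=1
  Δ1: clk:0→1
  Δ2: s2:0→1, s4:1→0
  Δ3: s5:0→1, s3:0→1
  Δ4: s6:0→1
  Δ5: s0:0→1
  Δ6: s3:1→0
  (6Δ to stable)
t=5 Δ0: s7=1 s0=1 s6=1 s5=1 clk=1 s2=1 s3=0 s4=0
  Δ1: clk:1→0
  (1Δ to stable)
t=6 Δ0: s7=1 s0=1 s6=1 s5=1 clk=0 s2=1 s3=0 s4=0
  Δ1: clk:0→1
  Δ2: s2:1→0, s4:0→1
  Δ3: s5:1→0, s3:0→1
  Δ4: s0:1→0, s6:1→0
  Δ5: s3:1→0
  (5Δ to stable)
t=7 Δ0: s7=1 s0=0 s6=0 s5=0 clk=1 s2=0 s3=0 s4=1
  Δ1: clk:1→0
  (1Δ to stable)
t=8 Δ0: s7=1 s0=0 s6=0 s5=0 clk=0 s2=0 s3=0 s4=1
  Δ1: clk:0→1
  Δ2: s2:0→1, s4:1→0
  Δ3: s5:0→1, s3:0→1
  Δ4: s6:0→1
  Δ5: s0:0→1
  Δ6: s3:1→0
  (6Δ to stable)
t=9 Δ0: s7=1 s0=1 s6=1 s5=1 clk=1 s2=1 s3=0 s4=0
  Δ1: clk:1→0
  (1Δ to stable)
t=10 Δ0: s7=1 s0=1 s6=1 s5=1 clk=0 s2=1 s3=0 s4=0
  Δ1: clk:0→1
  Δ2: s2:1→0, s4:0→1
  Δ3: s5:1→0, s3:0→1
  Δ4: s0:1→0, s6:1→0
  Δ5: s3:1→0
  (5Δ to stable)
t=11 Δ0: s7=1 s0=0 s6=0 s5=0 clk=1 s2=0 s3=0 s4=1
  Δ1: clk:1→0
  (1Δ to stable)
t=12 Δ0: s7=1 s0=0 s6=0 s5=0 clk=0 s2=0 s3=0 s4=1
  Δ1: clk:0→1
  Δ2: s2:0→1, s4:1→0
  Δ3: s5:0→1, s3:0→1
  Δ4: s6:0→1
  Δ5: s0:0→1
  Δ6: s3:1→0
  (6Δ to stable)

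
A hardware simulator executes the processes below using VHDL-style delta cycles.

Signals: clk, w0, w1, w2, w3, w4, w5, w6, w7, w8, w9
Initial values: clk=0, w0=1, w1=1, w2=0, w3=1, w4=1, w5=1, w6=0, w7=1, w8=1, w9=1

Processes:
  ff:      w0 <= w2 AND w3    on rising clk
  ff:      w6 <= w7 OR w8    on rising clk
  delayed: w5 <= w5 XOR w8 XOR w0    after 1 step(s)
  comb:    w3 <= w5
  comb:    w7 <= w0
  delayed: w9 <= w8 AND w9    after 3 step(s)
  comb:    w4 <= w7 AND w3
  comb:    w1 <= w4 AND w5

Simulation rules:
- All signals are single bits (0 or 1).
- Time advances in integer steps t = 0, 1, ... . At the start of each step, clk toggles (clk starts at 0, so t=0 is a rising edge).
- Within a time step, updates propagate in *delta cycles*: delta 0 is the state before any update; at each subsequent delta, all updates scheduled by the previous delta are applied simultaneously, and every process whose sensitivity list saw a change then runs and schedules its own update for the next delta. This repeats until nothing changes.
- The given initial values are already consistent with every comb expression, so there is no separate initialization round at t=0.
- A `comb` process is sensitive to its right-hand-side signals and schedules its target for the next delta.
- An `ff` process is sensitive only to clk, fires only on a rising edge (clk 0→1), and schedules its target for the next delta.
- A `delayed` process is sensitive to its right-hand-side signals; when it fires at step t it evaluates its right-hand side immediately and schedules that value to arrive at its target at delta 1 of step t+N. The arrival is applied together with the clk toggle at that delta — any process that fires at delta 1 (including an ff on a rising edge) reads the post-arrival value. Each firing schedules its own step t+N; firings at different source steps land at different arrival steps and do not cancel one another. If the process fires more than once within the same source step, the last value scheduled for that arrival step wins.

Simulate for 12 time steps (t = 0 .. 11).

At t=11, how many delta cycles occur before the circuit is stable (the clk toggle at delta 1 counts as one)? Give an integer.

2

t0.Δ0 w9=1 w3=1 w0=1 w5=1 w7=1 w8=1 clk=0 w2=0 w6=0 w4=1 w1=1
t0.Δ1 w9=1 w3=1 w0=1 w5=1 w7=1 w8=1 clk=1 w2=0 w6=0 w4=1 w1=1
t0.Δ2 w9=1 w3=1 w0=0 w5=1 w7=1 w8=1 clk=1 w2=0 w6=1 w4=1 w1=1
t0.Δ3 w9=1 w3=1 w0=0 w5=1 w7=0 w8=1 clk=1 w2=0 w6=1 w4=1 w1=1
t0.Δ4 w9=1 w3=1 w0=0 w5=1 w7=0 w8=1 clk=1 w2=0 w6=1 w4=0 w1=1
t0.Δ5 w9=1 w3=1 w0=0 w5=1 w7=0 w8=1 clk=1 w2=0 w6=1 w4=0 w1=0
t1.Δ0 w9=1 w3=1 w0=0 w5=1 w7=0 w8=1 clk=1 w2=0 w6=1 w4=0 w1=0
t1.Δ1 w9=1 w3=1 w0=0 w5=0 w7=0 w8=1 clk=0 w2=0 w6=1 w4=0 w1=0
t1.Δ2 w9=1 w3=0 w0=0 w5=0 w7=0 w8=1 clk=0 w2=0 w6=1 w4=0 w1=0
t2.Δ0 w9=1 w3=0 w0=0 w5=0 w7=0 w8=1 clk=0 w2=0 w6=1 w4=0 w1=0
t2.Δ1 w9=1 w3=0 w0=0 w5=1 w7=0 w8=1 clk=1 w2=0 w6=1 w4=0 w1=0
t2.Δ2 w9=1 w3=1 w0=0 w5=1 w7=0 w8=1 clk=1 w2=0 w6=1 w4=0 w1=0
t3.Δ0 w9=1 w3=1 w0=0 w5=1 w7=0 w8=1 clk=1 w2=0 w6=1 w4=0 w1=0
t3.Δ1 w9=1 w3=1 w0=0 w5=0 w7=0 w8=1 clk=0 w2=0 w6=1 w4=0 w1=0
t3.Δ2 w9=1 w3=0 w0=0 w5=0 w7=0 w8=1 clk=0 w2=0 w6=1 w4=0 w1=0
t4.Δ0 w9=1 w3=0 w0=0 w5=0 w7=0 w8=1 clk=0 w2=0 w6=1 w4=0 w1=0
t4.Δ1 w9=1 w3=0 w0=0 w5=1 w7=0 w8=1 clk=1 w2=0 w6=1 w4=0 w1=0
t4.Δ2 w9=1 w3=1 w0=0 w5=1 w7=0 w8=1 clk=1 w2=0 w6=1 w4=0 w1=0
t5.Δ0 w9=1 w3=1 w0=0 w5=1 w7=0 w8=1 clk=1 w2=0 w6=1 w4=0 w1=0
t5.Δ1 w9=1 w3=1 w0=0 w5=0 w7=0 w8=1 clk=0 w2=0 w6=1 w4=0 w1=0
t5.Δ2 w9=1 w3=0 w0=0 w5=0 w7=0 w8=1 clk=0 w2=0 w6=1 w4=0 w1=0
t6.Δ0 w9=1 w3=0 w0=0 w5=0 w7=0 w8=1 clk=0 w2=0 w6=1 w4=0 w1=0
t6.Δ1 w9=1 w3=0 w0=0 w5=1 w7=0 w8=1 clk=1 w2=0 w6=1 w4=0 w1=0
t6.Δ2 w9=1 w3=1 w0=0 w5=1 w7=0 w8=1 clk=1 w2=0 w6=1 w4=0 w1=0
t7.Δ0 w9=1 w3=1 w0=0 w5=1 w7=0 w8=1 clk=1 w2=0 w6=1 w4=0 w1=0
t7.Δ1 w9=1 w3=1 w0=0 w5=0 w7=0 w8=1 clk=0 w2=0 w6=1 w4=0 w1=0
t7.Δ2 w9=1 w3=0 w0=0 w5=0 w7=0 w8=1 clk=0 w2=0 w6=1 w4=0 w1=0
t8.Δ0 w9=1 w3=0 w0=0 w5=0 w7=0 w8=1 clk=0 w2=0 w6=1 w4=0 w1=0
t8.Δ1 w9=1 w3=0 w0=0 w5=1 w7=0 w8=1 clk=1 w2=0 w6=1 w4=0 w1=0
t8.Δ2 w9=1 w3=1 w0=0 w5=1 w7=0 w8=1 clk=1 w2=0 w6=1 w4=0 w1=0
t9.Δ0 w9=1 w3=1 w0=0 w5=1 w7=0 w8=1 clk=1 w2=0 w6=1 w4=0 w1=0
t9.Δ1 w9=1 w3=1 w0=0 w5=0 w7=0 w8=1 clk=0 w2=0 w6=1 w4=0 w1=0
t9.Δ2 w9=1 w3=0 w0=0 w5=0 w7=0 w8=1 clk=0 w2=0 w6=1 w4=0 w1=0
t10.Δ0 w9=1 w3=0 w0=0 w5=0 w7=0 w8=1 clk=0 w2=0 w6=1 w4=0 w1=0
t10.Δ1 w9=1 w3=0 w0=0 w5=1 w7=0 w8=1 clk=1 w2=0 w6=1 w4=0 w1=0
t10.Δ2 w9=1 w3=1 w0=0 w5=1 w7=0 w8=1 clk=1 w2=0 w6=1 w4=0 w1=0
t11.Δ0 w9=1 w3=1 w0=0 w5=1 w7=0 w8=1 clk=1 w2=0 w6=1 w4=0 w1=0
t11.Δ1 w9=1 w3=1 w0=0 w5=0 w7=0 w8=1 clk=0 w2=0 w6=1 w4=0 w1=0
t11.Δ2 w9=1 w3=0 w0=0 w5=0 w7=0 w8=1 clk=0 w2=0 w6=1 w4=0 w1=0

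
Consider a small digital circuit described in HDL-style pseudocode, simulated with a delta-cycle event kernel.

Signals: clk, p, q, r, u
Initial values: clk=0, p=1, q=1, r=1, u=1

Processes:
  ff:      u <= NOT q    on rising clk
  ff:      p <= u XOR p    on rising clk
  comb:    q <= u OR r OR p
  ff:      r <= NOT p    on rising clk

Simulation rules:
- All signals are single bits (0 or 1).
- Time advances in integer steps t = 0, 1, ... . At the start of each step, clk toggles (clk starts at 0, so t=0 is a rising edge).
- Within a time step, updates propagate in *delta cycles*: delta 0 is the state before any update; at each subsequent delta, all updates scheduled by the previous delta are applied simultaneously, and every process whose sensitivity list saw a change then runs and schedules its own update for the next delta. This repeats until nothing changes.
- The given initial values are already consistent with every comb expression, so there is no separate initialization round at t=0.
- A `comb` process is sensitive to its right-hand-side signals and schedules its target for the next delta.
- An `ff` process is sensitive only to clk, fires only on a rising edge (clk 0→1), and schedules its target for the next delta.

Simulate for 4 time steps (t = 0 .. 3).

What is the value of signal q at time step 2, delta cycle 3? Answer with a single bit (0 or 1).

t0.Δ0 u=1 r=1 q=1 clk=0 p=1
t0.Δ1 u=1 r=1 q=1 clk=1 p=1
t0.Δ2 u=0 r=0 q=1 clk=1 p=0
t0.Δ3 u=0 r=0 q=0 clk=1 p=0
t1.Δ0 u=0 r=0 q=0 clk=1 p=0
t1.Δ1 u=0 r=0 q=0 clk=0 p=0
t2.Δ0 u=0 r=0 q=0 clk=0 p=0
t2.Δ1 u=0 r=0 q=0 clk=1 p=0
t2.Δ2 u=1 r=1 q=0 clk=1 p=0
t2.Δ3 u=1 r=1 q=1 clk=1 p=0
t3.Δ0 u=1 r=1 q=1 clk=1 p=0
t3.Δ1 u=1 r=1 q=1 clk=0 p=0

1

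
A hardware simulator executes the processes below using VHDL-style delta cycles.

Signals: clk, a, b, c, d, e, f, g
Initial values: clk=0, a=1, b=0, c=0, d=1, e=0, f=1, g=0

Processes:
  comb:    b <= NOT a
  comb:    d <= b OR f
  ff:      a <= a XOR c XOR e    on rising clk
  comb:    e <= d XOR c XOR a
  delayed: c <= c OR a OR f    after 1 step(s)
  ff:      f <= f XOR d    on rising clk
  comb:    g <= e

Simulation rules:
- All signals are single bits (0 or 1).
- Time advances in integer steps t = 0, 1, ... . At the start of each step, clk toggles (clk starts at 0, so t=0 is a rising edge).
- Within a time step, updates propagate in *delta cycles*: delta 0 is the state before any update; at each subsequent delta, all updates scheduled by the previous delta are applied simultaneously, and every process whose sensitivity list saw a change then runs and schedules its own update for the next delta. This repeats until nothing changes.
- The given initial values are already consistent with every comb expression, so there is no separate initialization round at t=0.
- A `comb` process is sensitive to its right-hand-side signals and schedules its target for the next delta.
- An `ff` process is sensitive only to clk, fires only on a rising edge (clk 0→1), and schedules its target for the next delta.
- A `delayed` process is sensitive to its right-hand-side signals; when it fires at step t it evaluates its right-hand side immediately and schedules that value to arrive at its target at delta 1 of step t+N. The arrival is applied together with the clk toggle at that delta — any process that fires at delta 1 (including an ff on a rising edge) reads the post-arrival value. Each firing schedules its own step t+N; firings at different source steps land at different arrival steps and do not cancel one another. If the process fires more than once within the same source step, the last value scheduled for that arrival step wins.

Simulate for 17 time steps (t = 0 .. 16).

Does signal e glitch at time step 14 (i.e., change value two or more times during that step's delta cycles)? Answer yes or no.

t=0 Δ0: a=1 d=1 c=0 f=1 e=0 b=0 g=0 clk=0
  Δ1: clk:0→1
  Δ2: f:1→0
  Δ3: d:1→0
  Δ4: e:0→1
  Δ5: g:0→1
  (5Δ to stable)
t=1 Δ0: a=1 d=0 c=0 f=0 e=1 b=0 g=1 clk=1
  Δ1: c:0→1, clk:1→0
  Δ2: e:1→0
  Δ3: g:1→0
  (3Δ to stable)
t=2 Δ0: a=1 d=0 c=1 f=0 e=0 b=0 g=0 clk=0
  Δ1: clk:0→1
  Δ2: a:1→0
  Δ3: e:0→1, b:0→1
  Δ4: d:0→1, g:0→1
  Δ5: e:1→0
  Δ6: g:1→0
  (6Δ to stable)
t=3 Δ0: a=0 d=1 c=1 f=0 e=0 b=1 g=0 clk=1
  Δ1: clk:1→0
  (1Δ to stable)
t=4 Δ0: a=0 d=1 c=1 f=0 e=0 b=1 g=0 clk=0
  Δ1: clk:0→1
  Δ2: a:0→1, f:0→1
  Δ3: e:0→1, b:1→0
  Δ4: g:0→1
  (4Δ to stable)
t=5 Δ0: a=1 d=1 c=1 f=1 e=1 b=0 g=1 clk=1
  Δ1: clk:1→0
  (1Δ to stable)
t=6 Δ0: a=1 d=1 c=1 f=1 e=1 b=0 g=1 clk=0
  Δ1: clk:0→1
  Δ2: f:1→0
  Δ3: d:1→0
  Δ4: e:1→0
  Δ5: g:1→0
  (5Δ to stable)
t=7 Δ0: a=1 d=0 c=1 f=0 e=0 b=0 g=0 clk=1
  Δ1: clk:1→0
  (1Δ to stable)
t=8 Δ0: a=1 d=0 c=1 f=0 e=0 b=0 g=0 clk=0
  Δ1: clk:0→1
  Δ2: a:1→0
  Δ3: e:0→1, b:0→1
  Δ4: d:0→1, g:0→1
  Δ5: e:1→0
  Δ6: g:1→0
  (6Δ to stable)
t=9 Δ0: a=0 d=1 c=1 f=0 e=0 b=1 g=0 clk=1
  Δ1: clk:1→0
  (1Δ to stable)
t=10 Δ0: a=0 d=1 c=1 f=0 e=0 b=1 g=0 clk=0
  Δ1: clk:0→1
  Δ2: a:0→1, f:0→1
  Δ3: e:0→1, b:1→0
  Δ4: g:0→1
  (4Δ to stable)
t=11 Δ0: a=1 d=1 c=1 f=1 e=1 b=0 g=1 clk=1
  Δ1: clk:1→0
  (1Δ to stable)
t=12 Δ0: a=1 d=1 c=1 f=1 e=1 b=0 g=1 clk=0
  Δ1: clk:0→1
  Δ2: f:1→0
  Δ3: d:1→0
  Δ4: e:1→0
  Δ5: g:1→0
  (5Δ to stable)
t=13 Δ0: a=1 d=0 c=1 f=0 e=0 b=0 g=0 clk=1
  Δ1: clk:1→0
  (1Δ to stable)
t=14 Δ0: a=1 d=0 c=1 f=0 e=0 b=0 g=0 clk=0
  Δ1: clk:0→1
  Δ2: a:1→0
  Δ3: e:0→1, b:0→1
  Δ4: d:0→1, g:0→1
  Δ5: e:1→0
  Δ6: g:1→0
  (6Δ to stable)
t=15 Δ0: a=0 d=1 c=1 f=0 e=0 b=1 g=0 clk=1
  Δ1: clk:1→0
  (1Δ to stable)
t=16 Δ0: a=0 d=1 c=1 f=0 e=0 b=1 g=0 clk=0
  Δ1: clk:0→1
  Δ2: a:0→1, f:0→1
  Δ3: e:0→1, b:1→0
  Δ4: g:0→1
  (4Δ to stable)

yes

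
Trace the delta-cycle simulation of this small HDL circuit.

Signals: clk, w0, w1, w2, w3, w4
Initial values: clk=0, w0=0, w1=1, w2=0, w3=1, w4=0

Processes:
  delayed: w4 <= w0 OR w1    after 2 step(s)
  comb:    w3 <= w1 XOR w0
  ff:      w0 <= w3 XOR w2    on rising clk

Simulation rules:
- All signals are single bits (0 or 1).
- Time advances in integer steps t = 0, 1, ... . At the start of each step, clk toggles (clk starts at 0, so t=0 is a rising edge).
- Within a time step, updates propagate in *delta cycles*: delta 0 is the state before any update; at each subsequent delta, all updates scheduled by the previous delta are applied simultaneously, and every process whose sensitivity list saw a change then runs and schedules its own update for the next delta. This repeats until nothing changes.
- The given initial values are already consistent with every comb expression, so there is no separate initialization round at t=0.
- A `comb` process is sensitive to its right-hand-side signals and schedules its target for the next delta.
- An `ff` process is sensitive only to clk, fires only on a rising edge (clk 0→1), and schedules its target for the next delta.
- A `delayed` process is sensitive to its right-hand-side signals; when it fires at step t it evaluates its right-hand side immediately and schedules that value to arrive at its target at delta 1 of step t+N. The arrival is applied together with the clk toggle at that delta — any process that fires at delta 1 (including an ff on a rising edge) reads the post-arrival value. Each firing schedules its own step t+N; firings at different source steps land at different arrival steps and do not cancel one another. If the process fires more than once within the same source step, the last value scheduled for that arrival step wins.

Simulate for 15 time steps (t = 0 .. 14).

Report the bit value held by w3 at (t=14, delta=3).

1

t=0 Δ0: w4=0 clk=0 w0=0 w1=1 w2=0 w3=1
  Δ1: clk:0→1
  Δ2: w0:0→1
  Δ3: w3:1→0
  (3Δ to stable)
t=1 Δ0: w4=0 clk=1 w0=1 w1=1 w2=0 w3=0
  Δ1: clk:1→0
  (1Δ to stable)
t=2 Δ0: w4=0 clk=0 w0=1 w1=1 w2=0 w3=0
  Δ1: w4:0→1, clk:0→1
  Δ2: w0:1→0
  Δ3: w3:0→1
  (3Δ to stable)
t=3 Δ0: w4=1 clk=1 w0=0 w1=1 w2=0 w3=1
  Δ1: clk:1→0
  (1Δ to stable)
t=4 Δ0: w4=1 clk=0 w0=0 w1=1 w2=0 w3=1
  Δ1: clk:0→1
  Δ2: w0:0→1
  Δ3: w3:1→0
  (3Δ to stable)
t=5 Δ0: w4=1 clk=1 w0=1 w1=1 w2=0 w3=0
  Δ1: clk:1→0
  (1Δ to stable)
t=6 Δ0: w4=1 clk=0 w0=1 w1=1 w2=0 w3=0
  Δ1: clk:0→1
  Δ2: w0:1→0
  Δ3: w3:0→1
  (3Δ to stable)
t=7 Δ0: w4=1 clk=1 w0=0 w1=1 w2=0 w3=1
  Δ1: clk:1→0
  (1Δ to stable)
t=8 Δ0: w4=1 clk=0 w0=0 w1=1 w2=0 w3=1
  Δ1: clk:0→1
  Δ2: w0:0→1
  Δ3: w3:1→0
  (3Δ to stable)
t=9 Δ0: w4=1 clk=1 w0=1 w1=1 w2=0 w3=0
  Δ1: clk:1→0
  (1Δ to stable)
t=10 Δ0: w4=1 clk=0 w0=1 w1=1 w2=0 w3=0
  Δ1: clk:0→1
  Δ2: w0:1→0
  Δ3: w3:0→1
  (3Δ to stable)
t=11 Δ0: w4=1 clk=1 w0=0 w1=1 w2=0 w3=1
  Δ1: clk:1→0
  (1Δ to stable)
t=12 Δ0: w4=1 clk=0 w0=0 w1=1 w2=0 w3=1
  Δ1: clk:0→1
  Δ2: w0:0→1
  Δ3: w3:1→0
  (3Δ to stable)
t=13 Δ0: w4=1 clk=1 w0=1 w1=1 w2=0 w3=0
  Δ1: clk:1→0
  (1Δ to stable)
t=14 Δ0: w4=1 clk=0 w0=1 w1=1 w2=0 w3=0
  Δ1: clk:0→1
  Δ2: w0:1→0
  Δ3: w3:0→1
  (3Δ to stable)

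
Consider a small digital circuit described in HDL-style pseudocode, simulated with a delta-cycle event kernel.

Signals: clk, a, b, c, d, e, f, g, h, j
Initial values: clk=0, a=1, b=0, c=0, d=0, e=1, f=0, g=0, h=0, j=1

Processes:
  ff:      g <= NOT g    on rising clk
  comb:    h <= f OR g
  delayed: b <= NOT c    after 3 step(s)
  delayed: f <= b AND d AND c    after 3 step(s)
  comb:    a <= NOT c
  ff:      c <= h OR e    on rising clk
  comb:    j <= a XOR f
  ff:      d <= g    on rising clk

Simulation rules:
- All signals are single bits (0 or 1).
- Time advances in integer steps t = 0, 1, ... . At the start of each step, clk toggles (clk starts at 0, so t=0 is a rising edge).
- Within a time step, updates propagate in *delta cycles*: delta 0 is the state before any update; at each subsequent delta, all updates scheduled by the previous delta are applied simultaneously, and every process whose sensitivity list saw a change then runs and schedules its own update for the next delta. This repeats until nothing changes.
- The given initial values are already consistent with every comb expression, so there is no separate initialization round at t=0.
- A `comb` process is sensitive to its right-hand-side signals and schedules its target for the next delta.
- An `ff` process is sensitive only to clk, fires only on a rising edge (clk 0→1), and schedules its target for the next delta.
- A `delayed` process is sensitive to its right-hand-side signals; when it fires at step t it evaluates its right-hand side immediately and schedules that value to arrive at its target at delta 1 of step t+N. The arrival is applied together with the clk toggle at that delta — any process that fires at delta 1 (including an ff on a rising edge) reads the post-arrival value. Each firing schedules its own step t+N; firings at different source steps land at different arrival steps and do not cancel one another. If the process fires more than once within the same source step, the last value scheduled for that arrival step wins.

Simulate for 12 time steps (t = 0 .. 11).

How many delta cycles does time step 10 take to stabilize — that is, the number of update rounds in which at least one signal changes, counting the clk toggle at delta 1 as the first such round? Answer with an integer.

3

[bits: e,c,g,h,a,j,clk,f,b,d]
t=0: Δ0=1000110000 Δ1=1000111000 Δ2=1110111000 Δ3=1111011000 Δ4=1111001000 | 4Δ
t=1: Δ0=1111001000 Δ1=1111000000 | 1Δ
t=2: Δ0=1111000000 Δ1=1111001000 Δ2=1101001001 Δ3=1100001001 | 3Δ
t=3: Δ0=1100001001 Δ1=1100000001 | 1Δ
t=4: Δ0=1100000001 Δ1=1100001001 Δ2=1110001000 Δ3=1111001000 | 3Δ
t=5: Δ0=1111001000 Δ1=1111000000 | 1Δ
t=6: Δ0=1111000000 Δ1=1111001000 Δ2=1101001001 Δ3=1100001001 | 3Δ
t=7: Δ0=1100001001 Δ1=1100000001 | 1Δ
t=8: Δ0=1100000001 Δ1=1100001001 Δ2=1110001000 Δ3=1111001000 | 3Δ
t=9: Δ0=1111001000 Δ1=1111000000 | 1Δ
t=10: Δ0=1111000000 Δ1=1111001000 Δ2=1101001001 Δ3=1100001001 | 3Δ
t=11: Δ0=1100001001 Δ1=1100000001 | 1Δ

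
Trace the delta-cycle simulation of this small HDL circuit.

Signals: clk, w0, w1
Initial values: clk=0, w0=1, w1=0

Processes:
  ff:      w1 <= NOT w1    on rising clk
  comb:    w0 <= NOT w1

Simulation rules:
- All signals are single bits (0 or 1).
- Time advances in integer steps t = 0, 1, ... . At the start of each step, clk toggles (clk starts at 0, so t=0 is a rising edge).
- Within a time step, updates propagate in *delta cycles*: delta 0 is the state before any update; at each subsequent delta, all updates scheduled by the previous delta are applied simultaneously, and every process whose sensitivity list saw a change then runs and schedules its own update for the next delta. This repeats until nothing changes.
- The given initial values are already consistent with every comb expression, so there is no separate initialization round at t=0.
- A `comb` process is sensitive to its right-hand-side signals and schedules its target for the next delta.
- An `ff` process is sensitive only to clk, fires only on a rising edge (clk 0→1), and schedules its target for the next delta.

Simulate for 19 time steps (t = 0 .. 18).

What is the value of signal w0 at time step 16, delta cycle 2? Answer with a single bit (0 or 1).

1

t=0 Δ0: clk=0 w1=0 w0=1
  Δ1: clk:0→1
  Δ2: w1:0→1
  Δ3: w0:1→0
  (3Δ to stable)
t=1 Δ0: clk=1 w1=1 w0=0
  Δ1: clk:1→0
  (1Δ to stable)
t=2 Δ0: clk=0 w1=1 w0=0
  Δ1: clk:0→1
  Δ2: w1:1→0
  Δ3: w0:0→1
  (3Δ to stable)
t=3 Δ0: clk=1 w1=0 w0=1
  Δ1: clk:1→0
  (1Δ to stable)
t=4 Δ0: clk=0 w1=0 w0=1
  Δ1: clk:0→1
  Δ2: w1:0→1
  Δ3: w0:1→0
  (3Δ to stable)
t=5 Δ0: clk=1 w1=1 w0=0
  Δ1: clk:1→0
  (1Δ to stable)
t=6 Δ0: clk=0 w1=1 w0=0
  Δ1: clk:0→1
  Δ2: w1:1→0
  Δ3: w0:0→1
  (3Δ to stable)
t=7 Δ0: clk=1 w1=0 w0=1
  Δ1: clk:1→0
  (1Δ to stable)
t=8 Δ0: clk=0 w1=0 w0=1
  Δ1: clk:0→1
  Δ2: w1:0→1
  Δ3: w0:1→0
  (3Δ to stable)
t=9 Δ0: clk=1 w1=1 w0=0
  Δ1: clk:1→0
  (1Δ to stable)
t=10 Δ0: clk=0 w1=1 w0=0
  Δ1: clk:0→1
  Δ2: w1:1→0
  Δ3: w0:0→1
  (3Δ to stable)
t=11 Δ0: clk=1 w1=0 w0=1
  Δ1: clk:1→0
  (1Δ to stable)
t=12 Δ0: clk=0 w1=0 w0=1
  Δ1: clk:0→1
  Δ2: w1:0→1
  Δ3: w0:1→0
  (3Δ to stable)
t=13 Δ0: clk=1 w1=1 w0=0
  Δ1: clk:1→0
  (1Δ to stable)
t=14 Δ0: clk=0 w1=1 w0=0
  Δ1: clk:0→1
  Δ2: w1:1→0
  Δ3: w0:0→1
  (3Δ to stable)
t=15 Δ0: clk=1 w1=0 w0=1
  Δ1: clk:1→0
  (1Δ to stable)
t=16 Δ0: clk=0 w1=0 w0=1
  Δ1: clk:0→1
  Δ2: w1:0→1
  Δ3: w0:1→0
  (3Δ to stable)
t=17 Δ0: clk=1 w1=1 w0=0
  Δ1: clk:1→0
  (1Δ to stable)
t=18 Δ0: clk=0 w1=1 w0=0
  Δ1: clk:0→1
  Δ2: w1:1→0
  Δ3: w0:0→1
  (3Δ to stable)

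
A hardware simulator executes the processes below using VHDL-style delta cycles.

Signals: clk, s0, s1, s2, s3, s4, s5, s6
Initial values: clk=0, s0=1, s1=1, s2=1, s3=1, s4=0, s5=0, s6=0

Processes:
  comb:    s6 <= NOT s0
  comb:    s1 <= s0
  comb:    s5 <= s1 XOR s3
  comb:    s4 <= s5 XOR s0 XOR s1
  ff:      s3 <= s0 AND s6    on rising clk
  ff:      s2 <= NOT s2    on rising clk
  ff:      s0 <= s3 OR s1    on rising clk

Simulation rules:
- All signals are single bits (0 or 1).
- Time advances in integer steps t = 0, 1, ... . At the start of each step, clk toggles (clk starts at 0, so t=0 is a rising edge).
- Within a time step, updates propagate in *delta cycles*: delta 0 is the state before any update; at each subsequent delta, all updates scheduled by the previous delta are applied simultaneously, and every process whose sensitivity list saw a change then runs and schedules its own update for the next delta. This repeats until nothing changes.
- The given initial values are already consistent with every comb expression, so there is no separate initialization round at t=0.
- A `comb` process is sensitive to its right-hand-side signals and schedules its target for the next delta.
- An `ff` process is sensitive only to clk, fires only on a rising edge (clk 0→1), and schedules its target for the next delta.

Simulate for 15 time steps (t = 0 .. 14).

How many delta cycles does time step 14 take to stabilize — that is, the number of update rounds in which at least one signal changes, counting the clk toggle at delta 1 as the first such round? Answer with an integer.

2

t=0 Δ0: s4=0 s3=1 s0=1 s6=0 s1=1 clk=0 s5=0 s2=1
  Δ1: clk:0→1
  Δ2: s3:1→0, s2:1→0
  Δ3: s5:0→1
  Δ4: s4:0→1
  (4Δ to stable)
t=1 Δ0: s4=1 s3=0 s0=1 s6=0 s1=1 clk=1 s5=1 s2=0
  Δ1: clk:1→0
  (1Δ to stable)
t=2 Δ0: s4=1 s3=0 s0=1 s6=0 s1=1 clk=0 s5=1 s2=0
  Δ1: clk:0→1
  Δ2: s2:0→1
  (2Δ to stable)
t=3 Δ0: s4=1 s3=0 s0=1 s6=0 s1=1 clk=1 s5=1 s2=1
  Δ1: clk:1→0
  (1Δ to stable)
t=4 Δ0: s4=1 s3=0 s0=1 s6=0 s1=1 clk=0 s5=1 s2=1
  Δ1: clk:0→1
  Δ2: s2:1→0
  (2Δ to stable)
t=5 Δ0: s4=1 s3=0 s0=1 s6=0 s1=1 clk=1 s5=1 s2=0
  Δ1: clk:1→0
  (1Δ to stable)
t=6 Δ0: s4=1 s3=0 s0=1 s6=0 s1=1 clk=0 s5=1 s2=0
  Δ1: clk:0→1
  Δ2: s2:0→1
  (2Δ to stable)
t=7 Δ0: s4=1 s3=0 s0=1 s6=0 s1=1 clk=1 s5=1 s2=1
  Δ1: clk:1→0
  (1Δ to stable)
t=8 Δ0: s4=1 s3=0 s0=1 s6=0 s1=1 clk=0 s5=1 s2=1
  Δ1: clk:0→1
  Δ2: s2:1→0
  (2Δ to stable)
t=9 Δ0: s4=1 s3=0 s0=1 s6=0 s1=1 clk=1 s5=1 s2=0
  Δ1: clk:1→0
  (1Δ to stable)
t=10 Δ0: s4=1 s3=0 s0=1 s6=0 s1=1 clk=0 s5=1 s2=0
  Δ1: clk:0→1
  Δ2: s2:0→1
  (2Δ to stable)
t=11 Δ0: s4=1 s3=0 s0=1 s6=0 s1=1 clk=1 s5=1 s2=1
  Δ1: clk:1→0
  (1Δ to stable)
t=12 Δ0: s4=1 s3=0 s0=1 s6=0 s1=1 clk=0 s5=1 s2=1
  Δ1: clk:0→1
  Δ2: s2:1→0
  (2Δ to stable)
t=13 Δ0: s4=1 s3=0 s0=1 s6=0 s1=1 clk=1 s5=1 s2=0
  Δ1: clk:1→0
  (1Δ to stable)
t=14 Δ0: s4=1 s3=0 s0=1 s6=0 s1=1 clk=0 s5=1 s2=0
  Δ1: clk:0→1
  Δ2: s2:0→1
  (2Δ to stable)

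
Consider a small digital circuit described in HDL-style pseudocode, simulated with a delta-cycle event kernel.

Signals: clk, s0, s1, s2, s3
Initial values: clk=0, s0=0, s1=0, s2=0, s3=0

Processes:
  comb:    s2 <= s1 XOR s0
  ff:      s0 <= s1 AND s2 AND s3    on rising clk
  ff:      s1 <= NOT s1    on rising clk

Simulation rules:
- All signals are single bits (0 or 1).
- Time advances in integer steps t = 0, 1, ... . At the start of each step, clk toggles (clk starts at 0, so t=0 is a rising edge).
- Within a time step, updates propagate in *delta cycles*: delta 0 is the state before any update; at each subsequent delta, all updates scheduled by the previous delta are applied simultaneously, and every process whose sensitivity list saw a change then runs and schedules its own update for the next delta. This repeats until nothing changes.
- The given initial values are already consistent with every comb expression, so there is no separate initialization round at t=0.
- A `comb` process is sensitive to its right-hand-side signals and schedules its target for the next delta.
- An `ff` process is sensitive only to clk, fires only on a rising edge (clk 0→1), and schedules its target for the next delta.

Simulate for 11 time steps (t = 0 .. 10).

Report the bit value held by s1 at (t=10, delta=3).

0

[bits: s0,s1,s2,s3,clk]
t=0: Δ0=00000 Δ1=00001 Δ2=01001 Δ3=01101 | 3Δ
t=1: Δ0=01101 Δ1=01100 | 1Δ
t=2: Δ0=01100 Δ1=01101 Δ2=00101 Δ3=00001 | 3Δ
t=3: Δ0=00001 Δ1=00000 | 1Δ
t=4: Δ0=00000 Δ1=00001 Δ2=01001 Δ3=01101 | 3Δ
t=5: Δ0=01101 Δ1=01100 | 1Δ
t=6: Δ0=01100 Δ1=01101 Δ2=00101 Δ3=00001 | 3Δ
t=7: Δ0=00001 Δ1=00000 | 1Δ
t=8: Δ0=00000 Δ1=00001 Δ2=01001 Δ3=01101 | 3Δ
t=9: Δ0=01101 Δ1=01100 | 1Δ
t=10: Δ0=01100 Δ1=01101 Δ2=00101 Δ3=00001 | 3Δ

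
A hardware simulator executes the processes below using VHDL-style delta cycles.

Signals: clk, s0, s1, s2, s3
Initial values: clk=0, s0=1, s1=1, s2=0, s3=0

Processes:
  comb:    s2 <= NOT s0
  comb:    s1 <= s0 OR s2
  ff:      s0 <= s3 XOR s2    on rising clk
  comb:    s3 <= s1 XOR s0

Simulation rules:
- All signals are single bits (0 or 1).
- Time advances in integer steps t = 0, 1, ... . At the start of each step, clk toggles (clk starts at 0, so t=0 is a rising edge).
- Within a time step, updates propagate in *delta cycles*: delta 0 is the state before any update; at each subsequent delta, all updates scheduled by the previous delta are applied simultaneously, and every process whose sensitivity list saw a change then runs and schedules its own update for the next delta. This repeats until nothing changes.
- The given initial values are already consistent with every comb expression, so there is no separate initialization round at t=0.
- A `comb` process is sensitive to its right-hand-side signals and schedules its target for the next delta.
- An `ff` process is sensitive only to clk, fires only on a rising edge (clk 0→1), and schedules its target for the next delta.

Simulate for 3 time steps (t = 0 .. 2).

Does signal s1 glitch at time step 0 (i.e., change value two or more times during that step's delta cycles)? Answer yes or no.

yes

[bits: clk,s0,s3,s1,s2]
t=0: Δ0=01010 Δ1=11010 Δ2=10010 Δ3=10101 Δ4=10011 Δ5=10111 | 5Δ
t=1: Δ0=10111 Δ1=00111 | 1Δ
t=2: Δ0=00111 Δ1=10111 | 1Δ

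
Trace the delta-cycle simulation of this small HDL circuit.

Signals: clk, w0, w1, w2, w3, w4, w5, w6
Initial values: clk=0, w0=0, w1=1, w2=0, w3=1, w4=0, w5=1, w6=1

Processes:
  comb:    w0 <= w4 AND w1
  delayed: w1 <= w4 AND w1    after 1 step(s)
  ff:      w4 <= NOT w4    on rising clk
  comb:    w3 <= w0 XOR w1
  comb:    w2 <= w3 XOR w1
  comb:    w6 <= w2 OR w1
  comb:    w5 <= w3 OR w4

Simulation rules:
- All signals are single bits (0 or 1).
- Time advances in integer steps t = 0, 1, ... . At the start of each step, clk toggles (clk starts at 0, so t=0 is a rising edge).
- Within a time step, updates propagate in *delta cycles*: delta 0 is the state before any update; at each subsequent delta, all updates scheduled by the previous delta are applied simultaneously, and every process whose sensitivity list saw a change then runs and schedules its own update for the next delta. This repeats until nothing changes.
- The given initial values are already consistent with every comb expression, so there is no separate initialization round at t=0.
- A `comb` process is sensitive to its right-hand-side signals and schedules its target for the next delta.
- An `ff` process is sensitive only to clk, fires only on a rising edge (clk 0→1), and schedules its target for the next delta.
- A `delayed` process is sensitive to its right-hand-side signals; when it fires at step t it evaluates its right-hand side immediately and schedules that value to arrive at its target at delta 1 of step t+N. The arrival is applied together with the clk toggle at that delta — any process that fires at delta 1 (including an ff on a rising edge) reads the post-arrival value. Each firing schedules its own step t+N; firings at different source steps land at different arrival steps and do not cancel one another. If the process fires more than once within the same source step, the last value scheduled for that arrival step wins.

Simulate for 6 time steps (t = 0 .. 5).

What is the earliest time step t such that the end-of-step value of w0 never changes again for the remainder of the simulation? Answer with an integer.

2

t=0 Δ0: clk=0 w3=1 w2=0 w1=1 w6=1 w4=0 w5=1 w0=0
  Δ1: clk:0→1
  Δ2: w4:0→1
  Δ3: w0:0→1
  Δ4: w3:1→0
  Δ5: w2:0→1
  (5Δ to stable)
t=1 Δ0: clk=1 w3=0 w2=1 w1=1 w6=1 w4=1 w5=1 w0=1
  Δ1: clk:1→0
  (1Δ to stable)
t=2 Δ0: clk=0 w3=0 w2=1 w1=1 w6=1 w4=1 w5=1 w0=1
  Δ1: clk:0→1
  Δ2: w4:1→0
  Δ3: w5:1→0, w0:1→0
  Δ4: w3:0→1
  Δ5: w2:1→0, w5:0→1
  (5Δ to stable)
t=3 Δ0: clk=1 w3=1 w2=0 w1=1 w6=1 w4=0 w5=1 w0=0
  Δ1: clk:1→0, w1:1→0
  Δ2: w3:1→0, w2:0→1, w6:1→0
  Δ3: w2:1→0, w6:0→1, w5:1→0
  Δ4: w6:1→0
  (4Δ to stable)
t=4 Δ0: clk=0 w3=0 w2=0 w1=0 w6=0 w4=0 w5=0 w0=0
  Δ1: clk:0→1
  Δ2: w4:0→1
  Δ3: w5:0→1
  (3Δ to stable)
t=5 Δ0: clk=1 w3=0 w2=0 w1=0 w6=0 w4=1 w5=1 w0=0
  Δ1: clk:1→0
  (1Δ to stable)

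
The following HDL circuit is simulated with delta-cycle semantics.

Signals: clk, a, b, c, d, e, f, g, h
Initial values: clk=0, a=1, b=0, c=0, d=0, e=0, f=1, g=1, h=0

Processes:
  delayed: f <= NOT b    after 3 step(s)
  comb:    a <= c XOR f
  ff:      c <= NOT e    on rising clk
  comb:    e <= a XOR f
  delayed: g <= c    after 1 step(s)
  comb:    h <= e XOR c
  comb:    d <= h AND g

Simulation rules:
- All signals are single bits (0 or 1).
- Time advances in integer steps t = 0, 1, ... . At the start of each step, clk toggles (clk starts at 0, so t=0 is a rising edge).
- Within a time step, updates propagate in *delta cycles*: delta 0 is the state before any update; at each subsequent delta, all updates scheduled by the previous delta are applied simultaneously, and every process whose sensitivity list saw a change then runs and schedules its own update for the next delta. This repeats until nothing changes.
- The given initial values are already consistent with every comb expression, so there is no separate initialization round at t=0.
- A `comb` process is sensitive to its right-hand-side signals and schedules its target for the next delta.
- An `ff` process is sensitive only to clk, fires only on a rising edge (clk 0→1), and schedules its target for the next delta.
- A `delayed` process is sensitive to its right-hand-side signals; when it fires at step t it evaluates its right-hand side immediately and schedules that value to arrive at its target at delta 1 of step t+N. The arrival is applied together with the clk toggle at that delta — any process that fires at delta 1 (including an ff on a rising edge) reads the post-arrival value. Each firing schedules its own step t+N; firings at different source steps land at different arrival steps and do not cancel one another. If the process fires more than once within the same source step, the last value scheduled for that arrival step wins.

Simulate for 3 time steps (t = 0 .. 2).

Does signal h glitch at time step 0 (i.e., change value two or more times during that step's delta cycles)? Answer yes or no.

yes

[bits: d,a,b,clk,c,g,f,h,e]
t=0: Δ0=010001100 Δ1=010101100 Δ2=010111100 Δ3=000111110 Δ4=100111111 Δ5=100111101 Δ6=000111101 | 6Δ
t=1: Δ0=000111101 Δ1=000011101 | 1Δ
t=2: Δ0=000011101 Δ1=000111101 Δ2=000101101 Δ3=010101111 Δ4=110101110 Δ5=110101100 Δ6=010101100 | 6Δ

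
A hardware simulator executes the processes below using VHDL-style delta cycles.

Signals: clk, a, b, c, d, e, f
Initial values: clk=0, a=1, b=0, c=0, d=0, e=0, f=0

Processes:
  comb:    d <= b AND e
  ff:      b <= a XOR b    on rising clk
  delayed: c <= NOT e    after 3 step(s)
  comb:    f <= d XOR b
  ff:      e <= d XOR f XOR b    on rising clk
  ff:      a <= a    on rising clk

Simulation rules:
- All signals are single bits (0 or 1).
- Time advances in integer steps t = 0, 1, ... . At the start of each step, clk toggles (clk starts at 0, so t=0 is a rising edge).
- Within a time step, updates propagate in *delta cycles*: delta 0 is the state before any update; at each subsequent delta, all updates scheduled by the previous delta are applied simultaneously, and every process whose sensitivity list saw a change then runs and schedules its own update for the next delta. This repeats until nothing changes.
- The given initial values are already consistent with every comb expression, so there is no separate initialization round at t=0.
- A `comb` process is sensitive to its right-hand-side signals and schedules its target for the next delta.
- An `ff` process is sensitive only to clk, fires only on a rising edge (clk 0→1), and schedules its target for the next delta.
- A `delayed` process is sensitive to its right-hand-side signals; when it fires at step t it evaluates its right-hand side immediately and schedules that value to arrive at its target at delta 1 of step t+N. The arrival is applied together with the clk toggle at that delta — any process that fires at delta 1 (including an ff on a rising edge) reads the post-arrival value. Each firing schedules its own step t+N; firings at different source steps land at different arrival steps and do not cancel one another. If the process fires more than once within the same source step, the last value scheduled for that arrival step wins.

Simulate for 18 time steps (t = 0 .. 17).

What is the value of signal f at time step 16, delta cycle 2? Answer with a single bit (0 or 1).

0

t=0 Δ0: b=0 d=0 clk=0 a=1 f=0 e=0 c=0
  Δ1: clk:0→1
  Δ2: b:0→1
  Δ3: f:0→1
  (3Δ to stable)
t=1 Δ0: b=1 d=0 clk=1 a=1 f=1 e=0 c=0
  Δ1: clk:1→0
  (1Δ to stable)
t=2 Δ0: b=1 d=0 clk=0 a=1 f=1 e=0 c=0
  Δ1: clk:0→1
  Δ2: b:1→0
  Δ3: f:1→0
  (3Δ to stable)
t=3 Δ0: b=0 d=0 clk=1 a=1 f=0 e=0 c=0
  Δ1: clk:1→0
  (1Δ to stable)
t=4 Δ0: b=0 d=0 clk=0 a=1 f=0 e=0 c=0
  Δ1: clk:0→1
  Δ2: b:0→1
  Δ3: f:0→1
  (3Δ to stable)
t=5 Δ0: b=1 d=0 clk=1 a=1 f=1 e=0 c=0
  Δ1: clk:1→0
  (1Δ to stable)
t=6 Δ0: b=1 d=0 clk=0 a=1 f=1 e=0 c=0
  Δ1: clk:0→1
  Δ2: b:1→0
  Δ3: f:1→0
  (3Δ to stable)
t=7 Δ0: b=0 d=0 clk=1 a=1 f=0 e=0 c=0
  Δ1: clk:1→0
  (1Δ to stable)
t=8 Δ0: b=0 d=0 clk=0 a=1 f=0 e=0 c=0
  Δ1: clk:0→1
  Δ2: b:0→1
  Δ3: f:0→1
  (3Δ to stable)
t=9 Δ0: b=1 d=0 clk=1 a=1 f=1 e=0 c=0
  Δ1: clk:1→0
  (1Δ to stable)
t=10 Δ0: b=1 d=0 clk=0 a=1 f=1 e=0 c=0
  Δ1: clk:0→1
  Δ2: b:1→0
  Δ3: f:1→0
  (3Δ to stable)
t=11 Δ0: b=0 d=0 clk=1 a=1 f=0 e=0 c=0
  Δ1: clk:1→0
  (1Δ to stable)
t=12 Δ0: b=0 d=0 clk=0 a=1 f=0 e=0 c=0
  Δ1: clk:0→1
  Δ2: b:0→1
  Δ3: f:0→1
  (3Δ to stable)
t=13 Δ0: b=1 d=0 clk=1 a=1 f=1 e=0 c=0
  Δ1: clk:1→0
  (1Δ to stable)
t=14 Δ0: b=1 d=0 clk=0 a=1 f=1 e=0 c=0
  Δ1: clk:0→1
  Δ2: b:1→0
  Δ3: f:1→0
  (3Δ to stable)
t=15 Δ0: b=0 d=0 clk=1 a=1 f=0 e=0 c=0
  Δ1: clk:1→0
  (1Δ to stable)
t=16 Δ0: b=0 d=0 clk=0 a=1 f=0 e=0 c=0
  Δ1: clk:0→1
  Δ2: b:0→1
  Δ3: f:0→1
  (3Δ to stable)
t=17 Δ0: b=1 d=0 clk=1 a=1 f=1 e=0 c=0
  Δ1: clk:1→0
  (1Δ to stable)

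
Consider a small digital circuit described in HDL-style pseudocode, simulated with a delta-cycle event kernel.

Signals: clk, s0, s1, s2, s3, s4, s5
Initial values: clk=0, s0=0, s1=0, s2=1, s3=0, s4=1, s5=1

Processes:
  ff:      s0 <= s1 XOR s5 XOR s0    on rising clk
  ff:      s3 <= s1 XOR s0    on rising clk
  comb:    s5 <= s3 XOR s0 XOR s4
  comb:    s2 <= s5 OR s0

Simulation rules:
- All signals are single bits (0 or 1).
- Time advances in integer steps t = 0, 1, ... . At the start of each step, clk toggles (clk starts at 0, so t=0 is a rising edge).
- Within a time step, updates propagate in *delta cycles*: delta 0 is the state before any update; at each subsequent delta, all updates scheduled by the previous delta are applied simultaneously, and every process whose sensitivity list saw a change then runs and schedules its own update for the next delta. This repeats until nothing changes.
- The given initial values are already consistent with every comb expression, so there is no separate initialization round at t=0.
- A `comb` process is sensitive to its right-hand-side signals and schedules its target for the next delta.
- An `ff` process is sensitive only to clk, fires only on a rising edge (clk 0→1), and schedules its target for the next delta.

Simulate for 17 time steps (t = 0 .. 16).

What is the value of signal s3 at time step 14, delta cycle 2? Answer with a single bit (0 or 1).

[bits: s3,s2,s0,s4,clk,s1,s5]
t=0: Δ0=0101001 Δ1=0101101 Δ2=0111101 Δ3=0111100 | 3Δ
t=1: Δ0=0111100 Δ1=0111000 | 1Δ
t=2: Δ0=0111000 Δ1=0111100 Δ2=1111100 Δ3=1111101 | 3Δ
t=3: Δ0=1111101 Δ1=1111001 | 1Δ
t=4: Δ0=1111001 Δ1=1111101 Δ2=1101101 Δ3=1101100 Δ4=1001100 | 4Δ
t=5: Δ0=1001100 Δ1=1001000 | 1Δ
t=6: Δ0=1001000 Δ1=1001100 Δ2=0001100 Δ3=0001101 Δ4=0101101 | 4Δ
t=7: Δ0=0101101 Δ1=0101001 | 1Δ
t=8: Δ0=0101001 Δ1=0101101 Δ2=0111101 Δ3=0111100 | 3Δ
t=9: Δ0=0111100 Δ1=0111000 | 1Δ
t=10: Δ0=0111000 Δ1=0111100 Δ2=1111100 Δ3=1111101 | 3Δ
t=11: Δ0=1111101 Δ1=1111001 | 1Δ
t=12: Δ0=1111001 Δ1=1111101 Δ2=1101101 Δ3=1101100 Δ4=1001100 | 4Δ
t=13: Δ0=1001100 Δ1=1001000 | 1Δ
t=14: Δ0=1001000 Δ1=1001100 Δ2=0001100 Δ3=0001101 Δ4=0101101 | 4Δ
t=15: Δ0=0101101 Δ1=0101001 | 1Δ
t=16: Δ0=0101001 Δ1=0101101 Δ2=0111101 Δ3=0111100 | 3Δ

0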